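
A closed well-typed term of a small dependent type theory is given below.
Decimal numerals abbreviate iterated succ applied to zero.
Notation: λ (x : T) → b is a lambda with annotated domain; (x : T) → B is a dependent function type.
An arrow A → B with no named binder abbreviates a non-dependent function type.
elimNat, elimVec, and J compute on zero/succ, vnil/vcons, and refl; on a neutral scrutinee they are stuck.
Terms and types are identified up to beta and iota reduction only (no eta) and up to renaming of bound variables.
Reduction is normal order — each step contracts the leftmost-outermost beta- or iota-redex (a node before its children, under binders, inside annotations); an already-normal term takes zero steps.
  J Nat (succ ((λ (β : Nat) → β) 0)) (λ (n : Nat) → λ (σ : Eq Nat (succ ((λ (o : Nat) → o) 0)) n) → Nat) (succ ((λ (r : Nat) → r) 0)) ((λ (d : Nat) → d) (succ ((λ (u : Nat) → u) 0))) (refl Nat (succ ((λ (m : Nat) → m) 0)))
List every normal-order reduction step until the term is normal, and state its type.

normal-order reduction:
  J Nat (succ ((λ (β : Nat) → β) 0)) (λ (n : Nat) → λ (σ : Eq Nat (succ ((λ (o : Nat) → o) 0)) n) → Nat) (succ ((λ (r : Nat) → r) 0)) ((λ (d : Nat) → d) (succ ((λ (u : Nat) → u) 0))) (refl Nat (succ ((λ (m : Nat) → m) 0)))
  ~> succ ((λ (β : Nat) → β) 0)
  ~> 1
the term's type:
  Nat


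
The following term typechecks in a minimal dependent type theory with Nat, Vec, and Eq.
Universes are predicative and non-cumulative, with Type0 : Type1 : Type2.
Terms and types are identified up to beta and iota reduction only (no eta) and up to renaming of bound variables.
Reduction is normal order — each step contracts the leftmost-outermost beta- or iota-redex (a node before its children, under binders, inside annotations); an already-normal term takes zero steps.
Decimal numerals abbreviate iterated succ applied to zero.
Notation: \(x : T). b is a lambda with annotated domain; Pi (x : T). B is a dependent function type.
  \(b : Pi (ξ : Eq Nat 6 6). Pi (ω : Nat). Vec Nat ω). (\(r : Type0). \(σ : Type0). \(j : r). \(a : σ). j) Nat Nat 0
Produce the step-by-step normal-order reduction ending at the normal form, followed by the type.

normal-order reduction sequence:
  \(b : Pi (ξ : Eq Nat 6 6). Pi (ω : Nat). Vec Nat ω). (\(r : Type0). \(σ : Type0). \(j : r). \(a : σ). j) Nat Nat 0
  ~> \(b : Pi (ξ : Eq Nat 6 6). Pi (ω : Nat). Vec Nat ω). (\(r : Type0). \(σ : Nat). \(j : r). σ) Nat 0
  ~> \(b : Pi (ξ : Eq Nat 6 6). Pi (ω : Nat). Vec Nat ω). (\(r : Nat). \(σ : Nat). r) 0
  ~> \(b : Pi (ξ : Eq Nat 6 6). Pi (ω : Nat). Vec Nat ω). \(r : Nat). 0
type:
  Pi (b : Pi (ξ : Eq Nat 6 6). Pi (ω : Nat). Vec Nat ω). Pi (r : Nat). Nat


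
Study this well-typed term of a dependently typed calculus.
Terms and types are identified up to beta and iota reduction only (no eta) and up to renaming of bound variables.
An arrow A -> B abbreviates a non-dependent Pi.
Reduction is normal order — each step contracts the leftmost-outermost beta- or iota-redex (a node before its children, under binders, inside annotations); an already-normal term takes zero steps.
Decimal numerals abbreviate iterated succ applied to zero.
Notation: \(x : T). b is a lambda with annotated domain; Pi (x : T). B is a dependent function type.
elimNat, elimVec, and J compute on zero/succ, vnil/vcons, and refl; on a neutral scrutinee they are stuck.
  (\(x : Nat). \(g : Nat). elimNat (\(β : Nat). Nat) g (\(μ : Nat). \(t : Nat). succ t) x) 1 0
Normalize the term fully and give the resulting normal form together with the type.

reduced normal form:
  1
type:
  Nat
observation: 6 normal-order steps normalize the term, beginning with a beta-redex.


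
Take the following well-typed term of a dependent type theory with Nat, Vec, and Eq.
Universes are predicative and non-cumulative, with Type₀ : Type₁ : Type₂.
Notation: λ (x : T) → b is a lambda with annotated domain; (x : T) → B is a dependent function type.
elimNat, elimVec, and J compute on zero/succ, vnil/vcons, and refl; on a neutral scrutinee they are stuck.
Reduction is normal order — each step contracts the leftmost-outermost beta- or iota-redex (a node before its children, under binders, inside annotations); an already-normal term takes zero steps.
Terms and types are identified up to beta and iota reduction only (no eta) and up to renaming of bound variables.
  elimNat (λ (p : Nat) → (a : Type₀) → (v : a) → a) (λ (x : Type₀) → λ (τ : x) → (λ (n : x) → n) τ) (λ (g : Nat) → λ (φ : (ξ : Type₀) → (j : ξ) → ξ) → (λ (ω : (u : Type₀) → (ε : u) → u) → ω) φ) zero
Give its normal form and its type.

resulting normal form:
  λ (p : Type₀) → λ (a : p) → a
the term's type:
  (p : Type₀) → (a : p) → p
observation: reduction starts at an elimNat iota-redex, and 2 normal-order steps reach the normal form.


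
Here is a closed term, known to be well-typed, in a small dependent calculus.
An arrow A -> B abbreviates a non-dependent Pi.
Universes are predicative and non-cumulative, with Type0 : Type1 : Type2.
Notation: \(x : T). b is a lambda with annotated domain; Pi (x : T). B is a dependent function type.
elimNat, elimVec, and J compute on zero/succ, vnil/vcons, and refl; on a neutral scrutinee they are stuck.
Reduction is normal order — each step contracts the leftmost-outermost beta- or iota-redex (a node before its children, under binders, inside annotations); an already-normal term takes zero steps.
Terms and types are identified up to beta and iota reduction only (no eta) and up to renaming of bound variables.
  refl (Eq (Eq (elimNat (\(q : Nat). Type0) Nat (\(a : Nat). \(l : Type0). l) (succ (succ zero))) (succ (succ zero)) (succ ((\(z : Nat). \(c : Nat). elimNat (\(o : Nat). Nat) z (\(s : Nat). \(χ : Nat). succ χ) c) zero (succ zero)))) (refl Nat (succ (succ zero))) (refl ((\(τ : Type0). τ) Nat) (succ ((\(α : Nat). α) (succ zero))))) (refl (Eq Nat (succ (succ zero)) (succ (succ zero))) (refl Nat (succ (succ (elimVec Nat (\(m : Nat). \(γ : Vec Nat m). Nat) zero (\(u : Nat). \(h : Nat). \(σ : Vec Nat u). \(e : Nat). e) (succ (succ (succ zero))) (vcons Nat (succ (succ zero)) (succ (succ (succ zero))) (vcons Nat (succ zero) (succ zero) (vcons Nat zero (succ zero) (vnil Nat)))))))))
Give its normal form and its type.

normal form:
  refl (Eq (Eq Nat (succ (succ zero)) (succ (succ zero))) (refl Nat (succ (succ zero))) (refl Nat (succ (succ zero)))) (refl (Eq Nat (succ (succ zero)) (succ (succ zero))) (refl Nat (succ (succ zero))))
type:
  Eq (Eq (Eq Nat (succ (succ zero)) (succ (succ zero))) (refl Nat (succ (succ zero))) (refl Nat (succ (succ zero)))) (refl (Eq Nat (succ (succ zero)) (succ (succ zero))) (refl Nat (succ (succ zero)))) (refl (Eq Nat (succ (succ zero)) (succ (succ zero))) (refl Nat (succ (succ zero))))


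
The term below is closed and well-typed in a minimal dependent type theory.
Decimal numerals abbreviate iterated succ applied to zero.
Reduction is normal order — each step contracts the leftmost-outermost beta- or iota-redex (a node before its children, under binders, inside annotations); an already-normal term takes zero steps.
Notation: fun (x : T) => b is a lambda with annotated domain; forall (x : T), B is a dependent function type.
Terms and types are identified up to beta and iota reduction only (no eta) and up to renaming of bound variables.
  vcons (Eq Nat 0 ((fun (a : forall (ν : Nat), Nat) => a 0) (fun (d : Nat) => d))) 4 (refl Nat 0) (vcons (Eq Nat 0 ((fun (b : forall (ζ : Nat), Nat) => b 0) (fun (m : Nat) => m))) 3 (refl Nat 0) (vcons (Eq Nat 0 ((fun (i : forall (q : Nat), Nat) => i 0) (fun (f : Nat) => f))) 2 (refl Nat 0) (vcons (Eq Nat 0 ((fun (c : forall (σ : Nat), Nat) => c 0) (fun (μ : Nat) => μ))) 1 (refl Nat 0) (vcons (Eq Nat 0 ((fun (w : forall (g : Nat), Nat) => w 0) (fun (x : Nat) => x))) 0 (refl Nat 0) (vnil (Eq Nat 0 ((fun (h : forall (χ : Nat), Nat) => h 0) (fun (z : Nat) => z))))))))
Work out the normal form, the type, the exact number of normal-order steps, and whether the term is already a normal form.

normal form:
  vcons (Eq Nat 0 0) 4 (refl Nat 0) (vcons (Eq Nat 0 0) 3 (refl Nat 0) (vcons (Eq Nat 0 0) 2 (refl Nat 0) (vcons (Eq Nat 0 0) 1 (refl Nat 0) (vcons (Eq Nat 0 0) 0 (refl Nat 0) (vnil (Eq Nat 0 0))))))
the term's type:
  Vec (Eq Nat 0 0) 5
normal-order step count: 12
term was already normal: no
first contracted redex: a beta-redex


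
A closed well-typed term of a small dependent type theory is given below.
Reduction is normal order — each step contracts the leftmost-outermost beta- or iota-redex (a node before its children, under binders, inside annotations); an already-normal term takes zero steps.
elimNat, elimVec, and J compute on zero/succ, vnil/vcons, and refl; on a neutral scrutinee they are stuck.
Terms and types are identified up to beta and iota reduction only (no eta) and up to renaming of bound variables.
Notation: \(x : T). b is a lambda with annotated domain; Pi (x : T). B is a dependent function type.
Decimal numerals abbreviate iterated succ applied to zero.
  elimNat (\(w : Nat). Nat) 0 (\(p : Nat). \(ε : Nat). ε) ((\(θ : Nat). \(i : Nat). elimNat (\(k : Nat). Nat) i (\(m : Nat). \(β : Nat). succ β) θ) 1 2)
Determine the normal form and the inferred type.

normal form:
  0
the term's type:
  Nat


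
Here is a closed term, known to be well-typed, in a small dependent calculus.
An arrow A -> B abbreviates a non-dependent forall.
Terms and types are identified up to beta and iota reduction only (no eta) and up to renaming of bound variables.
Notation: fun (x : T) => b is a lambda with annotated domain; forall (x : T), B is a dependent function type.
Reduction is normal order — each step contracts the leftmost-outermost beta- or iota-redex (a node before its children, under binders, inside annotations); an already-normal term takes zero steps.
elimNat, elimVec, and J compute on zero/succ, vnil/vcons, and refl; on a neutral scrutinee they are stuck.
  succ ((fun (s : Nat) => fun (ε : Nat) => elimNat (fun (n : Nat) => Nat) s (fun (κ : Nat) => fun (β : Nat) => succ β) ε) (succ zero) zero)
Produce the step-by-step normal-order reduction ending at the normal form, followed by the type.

normal-order reduction:
  succ ((fun (s : Nat) => fun (ε : Nat) => elimNat (fun (n : Nat) => Nat) s (fun (κ : Nat) => fun (β : Nat) => succ β) ε) (succ zero) zero)
  ~> succ ((fun (s : Nat) => elimNat (fun (ε : Nat) => Nat) (succ zero) (fun (n : Nat) => fun (κ : Nat) => succ κ) s) zero)
  ~> succ (elimNat (fun (s : Nat) => Nat) (succ zero) (fun (ε : Nat) => fun (n : Nat) => succ n) zero)
  ~> succ (succ zero)
inferred type:
  Nat


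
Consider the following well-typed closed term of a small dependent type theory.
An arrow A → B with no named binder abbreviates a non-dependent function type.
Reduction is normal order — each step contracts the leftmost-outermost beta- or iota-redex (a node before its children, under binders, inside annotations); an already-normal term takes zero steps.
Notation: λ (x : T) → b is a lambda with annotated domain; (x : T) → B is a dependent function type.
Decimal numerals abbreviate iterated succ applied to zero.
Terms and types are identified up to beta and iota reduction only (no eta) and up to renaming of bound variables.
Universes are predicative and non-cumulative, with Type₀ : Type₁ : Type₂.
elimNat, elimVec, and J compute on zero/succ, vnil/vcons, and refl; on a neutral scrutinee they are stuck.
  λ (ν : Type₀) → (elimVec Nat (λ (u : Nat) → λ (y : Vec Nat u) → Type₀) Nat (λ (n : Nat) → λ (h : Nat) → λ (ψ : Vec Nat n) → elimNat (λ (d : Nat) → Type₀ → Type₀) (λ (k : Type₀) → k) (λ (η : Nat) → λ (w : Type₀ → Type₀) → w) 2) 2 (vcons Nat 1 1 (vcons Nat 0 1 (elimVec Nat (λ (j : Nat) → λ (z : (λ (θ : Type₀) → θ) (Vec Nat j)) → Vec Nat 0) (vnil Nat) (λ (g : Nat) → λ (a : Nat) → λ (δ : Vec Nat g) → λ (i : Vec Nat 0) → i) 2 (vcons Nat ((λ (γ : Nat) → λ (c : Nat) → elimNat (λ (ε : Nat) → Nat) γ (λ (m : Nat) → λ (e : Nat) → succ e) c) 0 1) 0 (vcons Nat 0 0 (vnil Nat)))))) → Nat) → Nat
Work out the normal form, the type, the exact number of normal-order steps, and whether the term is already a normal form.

normal form:
  λ (ν : Type₀) → (Nat → Nat) → Nat
the term's type:
  Type₀ → Type₀
steps to reach normal form (normal order): 43
term was already normal: no
first redex: an elimVec iota-redex


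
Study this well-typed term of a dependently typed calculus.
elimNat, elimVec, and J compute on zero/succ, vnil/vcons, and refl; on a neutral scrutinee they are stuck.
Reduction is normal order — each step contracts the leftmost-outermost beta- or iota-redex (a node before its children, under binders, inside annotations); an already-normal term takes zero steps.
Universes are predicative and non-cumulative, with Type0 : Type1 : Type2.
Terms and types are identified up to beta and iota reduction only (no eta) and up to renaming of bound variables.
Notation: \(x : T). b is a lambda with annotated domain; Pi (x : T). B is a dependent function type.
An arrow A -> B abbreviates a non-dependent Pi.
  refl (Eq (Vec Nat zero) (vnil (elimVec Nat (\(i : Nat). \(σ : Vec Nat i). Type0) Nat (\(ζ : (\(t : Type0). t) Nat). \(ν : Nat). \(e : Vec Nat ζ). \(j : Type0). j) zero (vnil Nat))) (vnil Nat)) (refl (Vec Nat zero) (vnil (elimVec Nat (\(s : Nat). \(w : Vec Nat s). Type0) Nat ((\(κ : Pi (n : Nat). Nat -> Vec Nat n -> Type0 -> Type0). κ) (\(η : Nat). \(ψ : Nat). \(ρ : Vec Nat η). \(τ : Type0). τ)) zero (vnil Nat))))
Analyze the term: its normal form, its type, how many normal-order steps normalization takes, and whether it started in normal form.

reduced normal form:
  refl (Eq (Vec Nat zero) (vnil Nat) (vnil Nat)) (refl (Vec Nat zero) (vnil Nat))
inferred type:
  Eq (Eq (Vec Nat zero) (vnil Nat) (vnil Nat)) (refl (Vec Nat zero) (vnil Nat)) (refl (Vec Nat zero) (vnil Nat))
normal-order step count: 2
started in normal form: no
first contracted redex: an elimVec iota-redex


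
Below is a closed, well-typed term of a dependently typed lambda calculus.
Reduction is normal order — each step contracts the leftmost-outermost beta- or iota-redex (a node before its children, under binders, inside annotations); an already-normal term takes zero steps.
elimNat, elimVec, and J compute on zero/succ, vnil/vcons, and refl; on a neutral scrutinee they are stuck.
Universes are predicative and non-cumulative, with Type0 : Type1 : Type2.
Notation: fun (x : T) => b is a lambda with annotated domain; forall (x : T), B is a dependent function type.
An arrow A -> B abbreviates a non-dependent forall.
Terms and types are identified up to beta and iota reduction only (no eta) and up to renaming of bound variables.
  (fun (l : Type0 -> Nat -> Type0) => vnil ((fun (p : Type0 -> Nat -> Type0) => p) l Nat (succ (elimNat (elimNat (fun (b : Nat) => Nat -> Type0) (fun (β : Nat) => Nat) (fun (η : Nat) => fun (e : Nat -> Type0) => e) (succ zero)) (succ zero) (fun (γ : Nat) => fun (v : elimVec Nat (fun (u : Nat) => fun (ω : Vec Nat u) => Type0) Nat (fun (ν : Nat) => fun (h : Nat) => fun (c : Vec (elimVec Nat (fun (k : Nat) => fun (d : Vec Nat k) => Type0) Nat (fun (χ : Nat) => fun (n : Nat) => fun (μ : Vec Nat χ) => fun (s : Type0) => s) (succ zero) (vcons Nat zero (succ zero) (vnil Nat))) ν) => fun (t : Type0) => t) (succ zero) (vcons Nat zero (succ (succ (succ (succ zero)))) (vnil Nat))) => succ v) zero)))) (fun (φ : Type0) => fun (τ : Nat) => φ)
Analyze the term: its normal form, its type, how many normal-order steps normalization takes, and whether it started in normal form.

reduced normal form:
  vnil Nat
type:
  Vec Nat zero
reduction steps (normal order): 4
term was already normal: no
first contracted redex: a beta-redex


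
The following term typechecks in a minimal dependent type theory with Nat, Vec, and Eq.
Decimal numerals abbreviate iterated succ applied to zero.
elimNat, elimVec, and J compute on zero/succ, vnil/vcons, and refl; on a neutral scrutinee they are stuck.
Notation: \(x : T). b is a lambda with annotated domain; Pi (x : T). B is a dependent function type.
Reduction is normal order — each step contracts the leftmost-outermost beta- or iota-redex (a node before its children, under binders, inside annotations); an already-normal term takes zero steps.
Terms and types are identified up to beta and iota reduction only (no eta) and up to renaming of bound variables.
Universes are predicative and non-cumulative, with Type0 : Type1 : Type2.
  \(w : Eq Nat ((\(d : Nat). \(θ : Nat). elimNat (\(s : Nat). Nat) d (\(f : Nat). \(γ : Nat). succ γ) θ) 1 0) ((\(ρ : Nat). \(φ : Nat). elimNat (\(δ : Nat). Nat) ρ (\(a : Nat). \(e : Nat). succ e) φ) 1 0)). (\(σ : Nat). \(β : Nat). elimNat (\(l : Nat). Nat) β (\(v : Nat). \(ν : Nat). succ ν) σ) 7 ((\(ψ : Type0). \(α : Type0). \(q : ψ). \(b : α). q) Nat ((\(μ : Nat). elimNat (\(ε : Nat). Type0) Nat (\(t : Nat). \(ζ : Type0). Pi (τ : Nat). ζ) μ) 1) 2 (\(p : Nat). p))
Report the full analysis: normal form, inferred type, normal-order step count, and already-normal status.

reduced normal form:
  \(w : Eq Nat 1 1). 9
inferred type:
  Pi (w : Eq Nat 1 1). Nat
steps to reach normal form (normal order): 34
started in normal form: no
first redex: a beta-redex


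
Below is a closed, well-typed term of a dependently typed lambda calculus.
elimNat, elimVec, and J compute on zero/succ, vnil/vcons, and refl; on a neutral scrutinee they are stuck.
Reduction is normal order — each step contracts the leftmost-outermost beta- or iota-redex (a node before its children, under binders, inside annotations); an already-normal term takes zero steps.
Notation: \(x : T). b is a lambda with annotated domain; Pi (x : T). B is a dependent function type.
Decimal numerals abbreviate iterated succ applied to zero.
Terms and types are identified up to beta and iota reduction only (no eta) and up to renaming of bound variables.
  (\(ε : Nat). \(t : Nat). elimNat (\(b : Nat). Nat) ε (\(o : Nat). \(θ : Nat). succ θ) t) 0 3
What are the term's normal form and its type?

reduced normal form:
  3
type:
  Nat
observation: reduction starts at a beta-redex, and 12 normal-order steps reach the normal form.


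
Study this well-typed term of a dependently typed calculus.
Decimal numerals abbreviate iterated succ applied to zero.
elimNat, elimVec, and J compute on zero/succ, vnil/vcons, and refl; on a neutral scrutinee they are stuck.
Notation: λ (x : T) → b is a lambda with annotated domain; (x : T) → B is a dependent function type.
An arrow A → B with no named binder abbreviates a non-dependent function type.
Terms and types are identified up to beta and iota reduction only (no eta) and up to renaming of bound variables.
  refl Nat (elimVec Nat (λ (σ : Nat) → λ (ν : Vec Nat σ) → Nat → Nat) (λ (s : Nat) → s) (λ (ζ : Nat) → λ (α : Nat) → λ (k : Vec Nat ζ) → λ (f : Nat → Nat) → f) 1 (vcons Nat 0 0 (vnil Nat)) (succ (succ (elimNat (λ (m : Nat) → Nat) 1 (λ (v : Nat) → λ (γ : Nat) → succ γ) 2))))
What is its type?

type:
  Eq Nat 5 5


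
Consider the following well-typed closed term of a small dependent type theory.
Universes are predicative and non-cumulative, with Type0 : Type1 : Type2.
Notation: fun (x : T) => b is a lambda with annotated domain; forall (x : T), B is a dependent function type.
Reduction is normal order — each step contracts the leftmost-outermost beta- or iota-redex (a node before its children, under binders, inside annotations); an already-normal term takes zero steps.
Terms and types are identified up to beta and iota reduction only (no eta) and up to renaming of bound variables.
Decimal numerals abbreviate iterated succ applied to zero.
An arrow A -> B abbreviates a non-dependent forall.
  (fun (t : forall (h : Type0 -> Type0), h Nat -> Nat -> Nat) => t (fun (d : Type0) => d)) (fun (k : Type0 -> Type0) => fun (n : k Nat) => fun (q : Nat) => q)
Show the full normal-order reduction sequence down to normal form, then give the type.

reduction (normal order):
  (fun (t : forall (h : Type0 -> Type0), h Nat -> Nat -> Nat) => t (fun (d : Type0) => d)) (fun (k : Type0 -> Type0) => fun (n : k Nat) => fun (q : Nat) => q)
  ~> (fun (t : Type0 -> Type0) => fun (h : t Nat) => fun (d : Nat) => d) (fun (k : Type0) => k)
  ~> fun (t : (fun (h : Type0) => h) Nat) => fun (d : Nat) => d
  ~> fun (t : Nat) => fun (h : Nat) => h
inferred type:
  Nat -> Nat -> Nat


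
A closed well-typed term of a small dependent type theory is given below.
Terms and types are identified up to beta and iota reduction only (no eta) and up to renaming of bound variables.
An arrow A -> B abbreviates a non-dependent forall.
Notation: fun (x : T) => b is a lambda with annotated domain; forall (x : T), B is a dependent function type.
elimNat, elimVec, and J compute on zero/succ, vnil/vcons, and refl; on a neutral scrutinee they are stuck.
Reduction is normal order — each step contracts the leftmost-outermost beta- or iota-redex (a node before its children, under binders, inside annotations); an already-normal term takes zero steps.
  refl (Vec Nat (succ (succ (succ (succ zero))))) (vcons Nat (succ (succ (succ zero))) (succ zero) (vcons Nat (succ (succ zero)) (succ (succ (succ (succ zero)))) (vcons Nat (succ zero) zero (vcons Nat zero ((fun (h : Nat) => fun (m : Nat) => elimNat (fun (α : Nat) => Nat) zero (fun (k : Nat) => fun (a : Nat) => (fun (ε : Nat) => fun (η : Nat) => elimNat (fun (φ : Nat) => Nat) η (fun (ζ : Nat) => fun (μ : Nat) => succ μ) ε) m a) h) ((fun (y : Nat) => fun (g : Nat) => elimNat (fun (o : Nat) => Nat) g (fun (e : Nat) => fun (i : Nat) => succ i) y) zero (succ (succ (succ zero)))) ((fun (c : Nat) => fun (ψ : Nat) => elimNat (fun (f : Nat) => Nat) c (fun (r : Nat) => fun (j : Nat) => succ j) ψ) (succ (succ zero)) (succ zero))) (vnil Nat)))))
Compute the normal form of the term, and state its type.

normal form:
  refl (Vec Nat (succ (succ (succ (succ zero))))) (vcons Nat (succ (succ (succ zero))) (succ zero) (vcons Nat (succ (succ zero)) (succ (succ (succ (succ zero)))) (vcons Nat (succ zero) zero (vcons Nat zero (succ (succ (succ (succ (succ (succ (succ (succ (succ zero))))))))) (vnil Nat)))))
inferred type:
  Eq (Vec Nat (succ (succ (succ (succ zero))))) (vcons Nat (succ (succ (succ zero))) (succ zero) (vcons Nat (succ (succ zero)) (succ (succ (succ (succ zero)))) (vcons Nat (succ zero) zero (vcons Nat zero (succ (succ (succ (succ (succ (succ (succ (succ (succ zero))))))))) (vnil Nat))))) (vcons Nat (succ (succ (succ zero))) (succ zero) (vcons Nat (succ (succ zero)) (succ (succ (succ (succ zero)))) (vcons Nat (succ zero) zero (vcons Nat zero (succ (succ (succ (succ (succ (succ (succ (succ (succ zero))))))))) (vnil Nat)))))
observation: 33 normal-order steps normalize the term, beginning with a beta-redex.


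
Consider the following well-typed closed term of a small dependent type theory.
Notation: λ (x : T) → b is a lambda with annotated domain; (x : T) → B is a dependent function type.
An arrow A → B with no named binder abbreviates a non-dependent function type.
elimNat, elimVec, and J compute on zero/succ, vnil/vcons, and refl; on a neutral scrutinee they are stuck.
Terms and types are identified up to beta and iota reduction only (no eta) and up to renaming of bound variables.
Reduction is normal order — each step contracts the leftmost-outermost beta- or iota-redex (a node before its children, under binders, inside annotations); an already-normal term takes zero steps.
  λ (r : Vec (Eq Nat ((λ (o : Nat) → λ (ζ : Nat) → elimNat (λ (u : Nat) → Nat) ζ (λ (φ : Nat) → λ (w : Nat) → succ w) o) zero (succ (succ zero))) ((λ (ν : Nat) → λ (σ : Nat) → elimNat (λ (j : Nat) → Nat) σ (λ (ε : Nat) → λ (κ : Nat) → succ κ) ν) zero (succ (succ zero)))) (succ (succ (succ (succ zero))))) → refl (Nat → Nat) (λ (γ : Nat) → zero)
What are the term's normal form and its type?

normal form:
  λ (r : Vec (Eq Nat (succ (succ zero)) (succ (succ zero))) (succ (succ (succ (succ zero))))) → refl (Nat → Nat) (λ (o : Nat) → zero)
inferred type:
  Vec (Eq Nat (succ (succ zero)) (succ (succ zero))) (succ (succ (succ (succ zero)))) → Eq (Nat → Nat) (λ (r : Nat) → zero) (λ (o : Nat) → zero)
observation: the first redex contracted is a beta-redex; the normal form is reached in 6 normal-order steps.


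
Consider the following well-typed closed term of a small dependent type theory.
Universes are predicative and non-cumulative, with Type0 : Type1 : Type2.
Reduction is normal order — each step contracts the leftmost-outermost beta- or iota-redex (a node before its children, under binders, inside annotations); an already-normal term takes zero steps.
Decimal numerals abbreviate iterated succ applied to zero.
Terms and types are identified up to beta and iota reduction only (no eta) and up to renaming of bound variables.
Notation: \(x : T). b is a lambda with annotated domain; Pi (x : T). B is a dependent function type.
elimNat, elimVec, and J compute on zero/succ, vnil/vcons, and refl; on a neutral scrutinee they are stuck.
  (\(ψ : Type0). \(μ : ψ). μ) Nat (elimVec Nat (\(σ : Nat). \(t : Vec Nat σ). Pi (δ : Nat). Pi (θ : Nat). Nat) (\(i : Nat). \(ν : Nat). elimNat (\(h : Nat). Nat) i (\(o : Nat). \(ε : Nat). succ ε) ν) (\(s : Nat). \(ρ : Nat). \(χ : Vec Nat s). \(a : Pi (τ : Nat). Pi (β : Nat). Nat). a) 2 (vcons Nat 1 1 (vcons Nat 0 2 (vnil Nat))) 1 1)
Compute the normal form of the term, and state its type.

normal form:
  2
inferred type:
  Nat


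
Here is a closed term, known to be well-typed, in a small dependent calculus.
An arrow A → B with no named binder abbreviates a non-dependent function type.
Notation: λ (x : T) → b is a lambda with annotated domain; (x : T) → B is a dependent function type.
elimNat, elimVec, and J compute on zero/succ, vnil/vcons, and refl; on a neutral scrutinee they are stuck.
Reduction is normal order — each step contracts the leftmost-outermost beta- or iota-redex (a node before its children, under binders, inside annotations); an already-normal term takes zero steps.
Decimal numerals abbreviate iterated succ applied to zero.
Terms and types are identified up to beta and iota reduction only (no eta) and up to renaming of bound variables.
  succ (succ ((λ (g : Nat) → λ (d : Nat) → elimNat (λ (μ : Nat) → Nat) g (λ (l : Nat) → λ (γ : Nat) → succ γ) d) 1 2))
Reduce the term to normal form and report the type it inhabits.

reduced normal form:
  5
type:
  Nat


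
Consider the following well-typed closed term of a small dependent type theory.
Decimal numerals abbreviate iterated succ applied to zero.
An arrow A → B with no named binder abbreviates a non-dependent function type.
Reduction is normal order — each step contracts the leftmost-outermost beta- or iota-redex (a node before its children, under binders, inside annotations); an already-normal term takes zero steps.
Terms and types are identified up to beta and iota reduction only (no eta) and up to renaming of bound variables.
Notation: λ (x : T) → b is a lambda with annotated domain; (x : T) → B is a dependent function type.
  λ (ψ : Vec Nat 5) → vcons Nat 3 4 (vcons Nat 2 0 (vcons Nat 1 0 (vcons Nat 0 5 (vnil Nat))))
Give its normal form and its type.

normal form:
  λ (ψ : Vec Nat 5) → vcons Nat 3 4 (vcons Nat 2 0 (vcons Nat 1 0 (vcons Nat 0 5 (vnil Nat))))
the term's type:
  Vec Nat 5 → Vec Nat 4


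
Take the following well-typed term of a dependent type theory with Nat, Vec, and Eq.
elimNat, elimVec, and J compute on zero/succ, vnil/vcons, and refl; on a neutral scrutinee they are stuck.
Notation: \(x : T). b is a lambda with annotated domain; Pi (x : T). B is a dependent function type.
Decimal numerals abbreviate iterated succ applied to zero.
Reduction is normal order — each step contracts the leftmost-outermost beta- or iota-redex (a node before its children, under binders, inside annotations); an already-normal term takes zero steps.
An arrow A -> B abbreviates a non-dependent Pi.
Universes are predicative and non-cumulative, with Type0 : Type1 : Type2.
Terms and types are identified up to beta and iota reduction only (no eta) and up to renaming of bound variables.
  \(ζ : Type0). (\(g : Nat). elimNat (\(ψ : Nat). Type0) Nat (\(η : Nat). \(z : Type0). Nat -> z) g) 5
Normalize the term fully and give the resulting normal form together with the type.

resulting normal form:
  \(ζ : Type0). Nat -> Nat -> Nat -> Nat -> Nat -> Nat
inferred type:
  Type0 -> Type0
observation: normalization takes exactly 17 steps under the normal-order strategy.


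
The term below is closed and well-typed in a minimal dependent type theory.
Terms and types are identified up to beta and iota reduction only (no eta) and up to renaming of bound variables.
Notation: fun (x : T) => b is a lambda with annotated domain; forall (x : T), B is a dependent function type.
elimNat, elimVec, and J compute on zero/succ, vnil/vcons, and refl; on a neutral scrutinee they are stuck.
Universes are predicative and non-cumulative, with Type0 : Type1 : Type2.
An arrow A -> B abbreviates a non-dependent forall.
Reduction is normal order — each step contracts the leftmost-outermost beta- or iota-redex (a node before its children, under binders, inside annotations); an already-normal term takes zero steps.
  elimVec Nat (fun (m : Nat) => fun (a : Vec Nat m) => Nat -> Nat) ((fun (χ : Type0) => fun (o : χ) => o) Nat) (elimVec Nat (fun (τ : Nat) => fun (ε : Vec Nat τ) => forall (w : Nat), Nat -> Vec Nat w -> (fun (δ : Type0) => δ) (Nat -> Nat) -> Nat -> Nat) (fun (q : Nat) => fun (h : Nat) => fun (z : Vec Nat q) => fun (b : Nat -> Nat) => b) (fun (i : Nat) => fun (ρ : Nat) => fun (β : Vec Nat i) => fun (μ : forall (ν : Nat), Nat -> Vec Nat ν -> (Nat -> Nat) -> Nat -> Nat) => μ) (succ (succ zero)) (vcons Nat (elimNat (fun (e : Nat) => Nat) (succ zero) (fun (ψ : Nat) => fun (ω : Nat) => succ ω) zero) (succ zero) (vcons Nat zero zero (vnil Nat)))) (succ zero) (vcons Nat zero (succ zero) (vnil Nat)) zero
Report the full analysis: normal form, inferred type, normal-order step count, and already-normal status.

normal form:
  zero
type:
  Nat
steps to reach normal form (normal order): 19
term was already normal: no
first redex: an elimVec iota-redex


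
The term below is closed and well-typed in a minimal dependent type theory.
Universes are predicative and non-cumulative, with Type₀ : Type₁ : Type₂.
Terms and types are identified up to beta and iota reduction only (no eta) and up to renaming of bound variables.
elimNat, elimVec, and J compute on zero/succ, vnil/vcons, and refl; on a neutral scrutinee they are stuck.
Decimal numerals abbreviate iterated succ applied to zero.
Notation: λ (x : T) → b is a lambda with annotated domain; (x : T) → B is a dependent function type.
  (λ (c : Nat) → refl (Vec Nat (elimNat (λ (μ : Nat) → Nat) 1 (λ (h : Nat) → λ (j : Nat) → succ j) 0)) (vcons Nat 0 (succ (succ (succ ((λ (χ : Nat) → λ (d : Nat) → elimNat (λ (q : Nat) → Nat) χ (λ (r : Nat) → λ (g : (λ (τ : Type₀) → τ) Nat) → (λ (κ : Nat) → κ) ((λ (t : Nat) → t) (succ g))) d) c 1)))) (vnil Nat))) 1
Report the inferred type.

inferred type:
  Eq (Vec Nat 1) (vcons Nat 0 5 (vnil Nat)) (vcons Nat 0 5 (vnil Nat))


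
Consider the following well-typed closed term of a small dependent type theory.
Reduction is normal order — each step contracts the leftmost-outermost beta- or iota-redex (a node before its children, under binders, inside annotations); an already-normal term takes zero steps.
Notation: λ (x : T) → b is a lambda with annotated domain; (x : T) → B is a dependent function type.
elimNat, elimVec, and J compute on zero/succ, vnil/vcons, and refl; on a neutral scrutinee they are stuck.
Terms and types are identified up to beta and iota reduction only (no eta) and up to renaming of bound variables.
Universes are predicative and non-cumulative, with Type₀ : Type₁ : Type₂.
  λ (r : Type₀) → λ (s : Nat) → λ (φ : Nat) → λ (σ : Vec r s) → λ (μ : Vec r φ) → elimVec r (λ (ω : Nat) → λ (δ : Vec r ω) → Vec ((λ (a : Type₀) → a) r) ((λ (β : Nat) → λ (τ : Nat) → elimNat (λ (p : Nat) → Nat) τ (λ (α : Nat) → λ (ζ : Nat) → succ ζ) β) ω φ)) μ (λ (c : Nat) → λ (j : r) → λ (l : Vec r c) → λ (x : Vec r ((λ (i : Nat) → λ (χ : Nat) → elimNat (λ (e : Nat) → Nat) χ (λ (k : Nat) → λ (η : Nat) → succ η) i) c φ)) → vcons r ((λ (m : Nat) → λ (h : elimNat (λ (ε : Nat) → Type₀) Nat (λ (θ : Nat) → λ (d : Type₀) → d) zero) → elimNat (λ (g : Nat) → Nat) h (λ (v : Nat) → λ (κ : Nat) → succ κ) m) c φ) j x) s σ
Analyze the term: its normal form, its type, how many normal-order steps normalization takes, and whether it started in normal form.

reduced normal form:
  λ (r : Type₀) → λ (s : Nat) → λ (φ : Nat) → λ (σ : Vec r s) → λ (μ : Vec r φ) → elimVec r (λ (ω : Nat) → λ (δ : Vec r ω) → Vec r (elimNat (λ (a : Nat) → Nat) φ (λ (β : Nat) → λ (τ : Nat) → succ τ) ω)) μ (λ (p : Nat) → λ (α : r) → λ (ζ : Vec r p) → λ (c : Vec r (elimNat (λ (j : Nat) → Nat) φ (λ (l : Nat) → λ (x : Nat) → succ x) p)) → vcons r (elimNat (λ (i : Nat) → Nat) φ (λ (χ : Nat) → λ (e : Nat) → succ e) p) α c) s σ
inferred type:
  (r : Type₀) → (s : Nat) → (φ : Nat) → (σ : Vec r s) → (μ : Vec r φ) → Vec r (elimNat (λ (ω : Nat) → Nat) φ (λ (δ : Nat) → λ (a : Nat) → succ a) s)
normal-order step count: 7
started in normal form: no
first contracted redex: a beta-redex


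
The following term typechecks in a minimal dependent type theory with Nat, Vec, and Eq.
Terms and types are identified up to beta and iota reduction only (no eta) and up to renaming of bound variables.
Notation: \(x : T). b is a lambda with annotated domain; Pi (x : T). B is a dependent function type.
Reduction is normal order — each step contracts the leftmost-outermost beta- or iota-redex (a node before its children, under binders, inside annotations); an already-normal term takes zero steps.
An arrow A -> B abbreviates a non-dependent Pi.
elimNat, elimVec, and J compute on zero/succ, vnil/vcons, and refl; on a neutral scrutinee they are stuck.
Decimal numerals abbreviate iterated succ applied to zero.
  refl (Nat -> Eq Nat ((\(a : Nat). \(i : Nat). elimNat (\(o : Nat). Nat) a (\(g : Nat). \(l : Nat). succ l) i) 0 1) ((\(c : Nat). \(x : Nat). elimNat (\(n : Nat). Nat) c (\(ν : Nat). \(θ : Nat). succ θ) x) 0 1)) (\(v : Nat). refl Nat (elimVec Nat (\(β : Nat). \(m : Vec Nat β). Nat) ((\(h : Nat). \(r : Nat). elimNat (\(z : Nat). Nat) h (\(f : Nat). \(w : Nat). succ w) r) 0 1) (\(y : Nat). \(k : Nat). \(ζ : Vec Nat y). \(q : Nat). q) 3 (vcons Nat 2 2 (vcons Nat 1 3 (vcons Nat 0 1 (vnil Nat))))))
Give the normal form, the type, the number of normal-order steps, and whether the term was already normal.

reduced normal form:
  refl (Nat -> Eq Nat 1 1) (\(a : Nat). refl Nat 1)
the term's type:
  Eq (Nat -> Eq Nat 1 1) (\(a : Nat). refl Nat 1) (\(i : Nat). refl Nat 1)
normal-order step count: 34
started in normal form: no
first contracted redex: a beta-redex


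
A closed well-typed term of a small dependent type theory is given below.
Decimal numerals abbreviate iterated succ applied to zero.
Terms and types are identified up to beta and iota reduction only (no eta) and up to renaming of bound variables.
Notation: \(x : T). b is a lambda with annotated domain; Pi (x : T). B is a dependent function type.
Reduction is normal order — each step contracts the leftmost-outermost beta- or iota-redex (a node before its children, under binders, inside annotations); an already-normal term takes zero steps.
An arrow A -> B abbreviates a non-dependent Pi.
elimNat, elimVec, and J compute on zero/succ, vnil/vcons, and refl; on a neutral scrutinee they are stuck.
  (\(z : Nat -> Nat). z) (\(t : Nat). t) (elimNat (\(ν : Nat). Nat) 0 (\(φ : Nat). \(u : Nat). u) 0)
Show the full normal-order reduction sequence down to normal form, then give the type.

normal-order reduction:
  (\(z : Nat -> Nat). z) (\(t : Nat). t) (elimNat (\(ν : Nat). Nat) 0 (\(φ : Nat). \(u : Nat). u) 0)
  ~> (\(z : Nat). z) (elimNat (\(t : Nat). Nat) 0 (\(ν : Nat). \(φ : Nat). φ) 0)
  ~> elimNat (\(z : Nat). Nat) 0 (\(t : Nat). \(ν : Nat). ν) 0
  ~> 0
inferred type:
  Nat


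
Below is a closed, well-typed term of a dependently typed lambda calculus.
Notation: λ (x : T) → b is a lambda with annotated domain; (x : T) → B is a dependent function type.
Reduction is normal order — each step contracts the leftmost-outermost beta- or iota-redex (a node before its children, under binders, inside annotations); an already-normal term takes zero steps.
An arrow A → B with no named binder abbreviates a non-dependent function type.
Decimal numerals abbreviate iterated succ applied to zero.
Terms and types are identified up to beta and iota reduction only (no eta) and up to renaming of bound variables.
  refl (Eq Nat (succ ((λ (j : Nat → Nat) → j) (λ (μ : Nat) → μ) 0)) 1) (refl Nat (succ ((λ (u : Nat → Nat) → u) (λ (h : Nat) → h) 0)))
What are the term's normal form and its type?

normal form:
  refl (Eq Nat 1 1) (refl Nat 1)
inferred type:
  Eq (Eq Nat 1 1) (refl Nat 1) (refl Nat 1)


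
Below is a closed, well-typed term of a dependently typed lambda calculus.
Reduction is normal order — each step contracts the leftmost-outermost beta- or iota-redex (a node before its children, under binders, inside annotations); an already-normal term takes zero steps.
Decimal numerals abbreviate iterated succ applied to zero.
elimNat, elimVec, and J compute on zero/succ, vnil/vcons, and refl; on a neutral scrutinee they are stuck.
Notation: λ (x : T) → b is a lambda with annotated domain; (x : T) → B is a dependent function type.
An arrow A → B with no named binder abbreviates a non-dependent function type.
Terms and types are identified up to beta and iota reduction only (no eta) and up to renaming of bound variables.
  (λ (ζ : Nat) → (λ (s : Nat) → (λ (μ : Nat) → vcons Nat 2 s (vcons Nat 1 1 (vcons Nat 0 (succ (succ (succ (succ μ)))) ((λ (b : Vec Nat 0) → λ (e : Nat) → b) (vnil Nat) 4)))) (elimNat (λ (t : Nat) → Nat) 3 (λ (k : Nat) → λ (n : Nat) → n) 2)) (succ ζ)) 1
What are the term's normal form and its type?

normal form:
  vcons Nat 2 2 (vcons Nat 1 1 (vcons Nat 0 7 (vnil Nat)))
type:
  Vec Nat 3


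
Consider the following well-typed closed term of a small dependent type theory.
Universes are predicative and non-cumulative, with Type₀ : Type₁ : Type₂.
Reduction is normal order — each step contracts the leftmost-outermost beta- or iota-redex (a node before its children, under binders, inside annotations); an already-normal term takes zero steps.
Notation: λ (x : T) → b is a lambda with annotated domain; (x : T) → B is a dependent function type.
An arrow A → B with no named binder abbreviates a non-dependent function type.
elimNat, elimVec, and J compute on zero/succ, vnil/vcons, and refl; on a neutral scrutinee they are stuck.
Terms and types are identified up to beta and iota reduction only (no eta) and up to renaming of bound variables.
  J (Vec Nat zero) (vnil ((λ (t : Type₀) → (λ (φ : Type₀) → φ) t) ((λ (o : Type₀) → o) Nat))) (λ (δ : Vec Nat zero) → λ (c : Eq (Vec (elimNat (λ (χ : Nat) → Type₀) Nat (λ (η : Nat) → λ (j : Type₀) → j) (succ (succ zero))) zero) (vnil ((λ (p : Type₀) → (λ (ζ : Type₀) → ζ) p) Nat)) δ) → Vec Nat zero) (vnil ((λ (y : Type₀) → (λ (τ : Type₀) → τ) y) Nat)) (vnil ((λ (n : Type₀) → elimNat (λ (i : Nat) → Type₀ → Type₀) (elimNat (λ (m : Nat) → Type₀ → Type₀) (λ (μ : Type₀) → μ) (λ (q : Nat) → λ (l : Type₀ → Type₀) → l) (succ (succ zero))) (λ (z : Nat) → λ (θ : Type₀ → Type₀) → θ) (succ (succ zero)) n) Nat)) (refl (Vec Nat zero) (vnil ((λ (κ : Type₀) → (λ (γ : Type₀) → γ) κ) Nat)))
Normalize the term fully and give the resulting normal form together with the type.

resulting normal form:
  vnil Nat
inferred type:
  Vec Nat zero
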